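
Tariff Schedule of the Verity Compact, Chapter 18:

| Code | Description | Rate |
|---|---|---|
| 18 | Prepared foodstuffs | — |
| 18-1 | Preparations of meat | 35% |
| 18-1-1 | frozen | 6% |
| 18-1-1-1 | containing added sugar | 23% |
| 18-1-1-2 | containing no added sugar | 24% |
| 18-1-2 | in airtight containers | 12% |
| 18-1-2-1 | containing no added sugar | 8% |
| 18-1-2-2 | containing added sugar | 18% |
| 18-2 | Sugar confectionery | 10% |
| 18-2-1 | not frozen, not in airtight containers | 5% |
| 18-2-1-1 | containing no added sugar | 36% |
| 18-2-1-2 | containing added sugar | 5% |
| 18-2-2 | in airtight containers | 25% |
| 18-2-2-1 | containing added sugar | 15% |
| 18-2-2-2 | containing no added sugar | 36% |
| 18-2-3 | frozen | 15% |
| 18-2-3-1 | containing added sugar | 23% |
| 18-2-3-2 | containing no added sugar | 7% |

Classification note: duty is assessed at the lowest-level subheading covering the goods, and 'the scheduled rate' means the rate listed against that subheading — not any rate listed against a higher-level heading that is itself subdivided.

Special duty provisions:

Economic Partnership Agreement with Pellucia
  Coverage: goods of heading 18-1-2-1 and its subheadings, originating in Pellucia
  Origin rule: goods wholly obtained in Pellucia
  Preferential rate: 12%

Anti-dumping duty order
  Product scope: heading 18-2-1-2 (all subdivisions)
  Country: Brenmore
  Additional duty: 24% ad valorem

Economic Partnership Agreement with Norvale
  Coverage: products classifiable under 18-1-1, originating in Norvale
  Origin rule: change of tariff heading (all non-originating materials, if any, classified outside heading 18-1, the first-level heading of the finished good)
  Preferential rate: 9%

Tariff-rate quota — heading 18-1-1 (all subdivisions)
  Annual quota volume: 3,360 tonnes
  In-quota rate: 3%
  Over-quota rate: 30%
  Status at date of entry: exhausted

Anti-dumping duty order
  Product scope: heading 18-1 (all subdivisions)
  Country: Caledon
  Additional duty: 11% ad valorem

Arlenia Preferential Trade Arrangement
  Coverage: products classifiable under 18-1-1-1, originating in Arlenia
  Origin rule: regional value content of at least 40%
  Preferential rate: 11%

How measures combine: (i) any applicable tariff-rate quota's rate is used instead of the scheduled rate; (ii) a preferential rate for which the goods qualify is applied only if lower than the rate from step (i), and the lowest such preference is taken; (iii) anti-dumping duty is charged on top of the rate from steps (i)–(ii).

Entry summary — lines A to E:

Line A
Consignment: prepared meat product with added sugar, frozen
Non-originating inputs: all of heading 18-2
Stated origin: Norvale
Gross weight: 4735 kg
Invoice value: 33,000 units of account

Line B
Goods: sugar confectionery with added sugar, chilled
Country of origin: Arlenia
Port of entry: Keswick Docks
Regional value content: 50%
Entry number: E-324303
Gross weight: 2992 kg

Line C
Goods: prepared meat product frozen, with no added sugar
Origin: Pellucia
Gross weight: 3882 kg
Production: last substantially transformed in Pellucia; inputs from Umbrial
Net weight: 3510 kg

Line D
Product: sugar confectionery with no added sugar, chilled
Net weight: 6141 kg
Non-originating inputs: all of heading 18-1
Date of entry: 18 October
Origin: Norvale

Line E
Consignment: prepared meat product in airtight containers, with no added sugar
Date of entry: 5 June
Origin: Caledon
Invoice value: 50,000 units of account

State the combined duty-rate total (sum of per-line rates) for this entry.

Line A: prepared meat product → 18-1; frozen → 18-1-1; with added sugar → 18-1-1-1. Scheduled 23%. quota on 18-1-1 exhausted → over-quota 30%; Norvale agreement on 18-1-1: CTH met → 9% available; preferential 9%. → 9%.
Line B: sugar confectionery → 18-2; chilled → 18-2-1; with added sugar → 18-2-1-2. Scheduled 5%. Arlenia agreement on 18-1-1-1: 18-2-1-2 not covered. → 5%.
Line C: prepared meat product → 18-1; frozen → 18-1-1; with no added sugar → 18-1-1-2. Scheduled 24%. quota on 18-1-1 exhausted → over-quota 30%; Pellucia agreement on 18-1-2-1: 18-1-1-2 not covered. → 30%.
Line D: sugar confectionery → 18-2; chilled → 18-2-1; with no added sugar → 18-2-1-1. Scheduled 36%. Norvale agreement on 18-1-1: 18-2-1-1 not covered. → 36%.
Line E: prepared meat product → 18-1; in airtight containers → 18-1-2; with no added sugar → 18-1-2-1. Scheduled 8%. anti-dumping (Caledon, 18-1): +11%; total 8% + 11% = 19%. → 19%.
Sum: 9% + 5% + 30% + 36% + 19% = 99%.

99%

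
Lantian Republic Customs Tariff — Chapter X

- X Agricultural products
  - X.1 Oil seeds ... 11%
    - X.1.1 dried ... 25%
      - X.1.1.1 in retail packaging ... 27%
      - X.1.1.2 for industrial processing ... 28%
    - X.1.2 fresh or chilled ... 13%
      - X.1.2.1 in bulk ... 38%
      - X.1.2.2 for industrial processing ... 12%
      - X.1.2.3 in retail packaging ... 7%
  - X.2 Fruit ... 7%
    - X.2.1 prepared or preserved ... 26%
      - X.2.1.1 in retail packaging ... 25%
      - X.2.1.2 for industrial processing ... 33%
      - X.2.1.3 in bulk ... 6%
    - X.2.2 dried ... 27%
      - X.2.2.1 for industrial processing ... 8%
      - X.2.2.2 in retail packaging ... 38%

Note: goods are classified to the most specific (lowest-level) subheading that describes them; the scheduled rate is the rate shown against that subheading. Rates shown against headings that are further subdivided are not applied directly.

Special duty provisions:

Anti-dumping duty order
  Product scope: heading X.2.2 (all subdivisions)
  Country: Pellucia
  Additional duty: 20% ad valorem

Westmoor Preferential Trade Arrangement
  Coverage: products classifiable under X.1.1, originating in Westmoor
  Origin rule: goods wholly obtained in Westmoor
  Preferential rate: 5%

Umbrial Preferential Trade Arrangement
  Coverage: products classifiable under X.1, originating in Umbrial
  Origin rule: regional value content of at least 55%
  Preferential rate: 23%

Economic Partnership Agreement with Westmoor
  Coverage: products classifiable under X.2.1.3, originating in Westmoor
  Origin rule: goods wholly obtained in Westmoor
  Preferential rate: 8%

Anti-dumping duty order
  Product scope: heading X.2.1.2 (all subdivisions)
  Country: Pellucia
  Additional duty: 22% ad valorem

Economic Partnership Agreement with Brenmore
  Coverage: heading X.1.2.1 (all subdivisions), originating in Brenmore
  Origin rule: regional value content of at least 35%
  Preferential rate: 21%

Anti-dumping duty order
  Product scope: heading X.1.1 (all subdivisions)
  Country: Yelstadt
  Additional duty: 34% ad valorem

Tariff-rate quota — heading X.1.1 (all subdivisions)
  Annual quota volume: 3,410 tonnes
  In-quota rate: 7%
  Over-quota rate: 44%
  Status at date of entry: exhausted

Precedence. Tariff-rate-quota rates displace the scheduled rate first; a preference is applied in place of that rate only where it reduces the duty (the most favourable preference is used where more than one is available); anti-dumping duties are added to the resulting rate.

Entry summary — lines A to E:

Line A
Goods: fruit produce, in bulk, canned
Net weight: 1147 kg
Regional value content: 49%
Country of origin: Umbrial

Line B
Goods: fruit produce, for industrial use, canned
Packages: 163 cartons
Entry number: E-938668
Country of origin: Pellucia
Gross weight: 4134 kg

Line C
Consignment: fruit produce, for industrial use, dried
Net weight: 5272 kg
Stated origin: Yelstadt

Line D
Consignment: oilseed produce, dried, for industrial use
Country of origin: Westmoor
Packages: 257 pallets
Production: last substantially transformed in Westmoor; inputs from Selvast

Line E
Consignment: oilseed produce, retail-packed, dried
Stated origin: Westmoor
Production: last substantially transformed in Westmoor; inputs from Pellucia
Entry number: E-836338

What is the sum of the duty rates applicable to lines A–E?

Line A: fruit → X.2; canned → X.2.1; in bulk → X.2.1.3. Scheduled 6%. Umbrial agreement on X.1: X.2.1.3 not covered. → 6%.
Line B: fruit → X.2; canned → X.2.1; for industrial use → X.2.1.2. Scheduled 33%. anti-dumping (Pellucia, X.2.1.2): +22%; total 33% + 22% = 55%. → 55%.
Line C: fruit → X.2; dried → X.2.2; for industrial use → X.2.2.1. Scheduled 8%. No special measure applies. → 8%.
Line D: oilseed → X.1; dried → X.1.1; for industrial use → X.1.1.2. Scheduled 28%. quota on X.1.1 exhausted → over-quota 44%; Westmoor agreement on X.1.1: not wholly obtained; Westmoor agreement on X.2.1.3: X.1.1.2 not covered. → 44%.
Line E: oilseed → X.1; dried → X.1.1; retail-packed → X.1.1.1. Scheduled 27%. quota on X.1.1 exhausted → over-quota 44%; Westmoor agreement on X.1.1: not wholly obtained; Westmoor agreement on X.2.1.3: X.1.1.1 not covered. → 44%.
Sum: 6% + 55% + 8% + 44% + 44% = 157%.

157%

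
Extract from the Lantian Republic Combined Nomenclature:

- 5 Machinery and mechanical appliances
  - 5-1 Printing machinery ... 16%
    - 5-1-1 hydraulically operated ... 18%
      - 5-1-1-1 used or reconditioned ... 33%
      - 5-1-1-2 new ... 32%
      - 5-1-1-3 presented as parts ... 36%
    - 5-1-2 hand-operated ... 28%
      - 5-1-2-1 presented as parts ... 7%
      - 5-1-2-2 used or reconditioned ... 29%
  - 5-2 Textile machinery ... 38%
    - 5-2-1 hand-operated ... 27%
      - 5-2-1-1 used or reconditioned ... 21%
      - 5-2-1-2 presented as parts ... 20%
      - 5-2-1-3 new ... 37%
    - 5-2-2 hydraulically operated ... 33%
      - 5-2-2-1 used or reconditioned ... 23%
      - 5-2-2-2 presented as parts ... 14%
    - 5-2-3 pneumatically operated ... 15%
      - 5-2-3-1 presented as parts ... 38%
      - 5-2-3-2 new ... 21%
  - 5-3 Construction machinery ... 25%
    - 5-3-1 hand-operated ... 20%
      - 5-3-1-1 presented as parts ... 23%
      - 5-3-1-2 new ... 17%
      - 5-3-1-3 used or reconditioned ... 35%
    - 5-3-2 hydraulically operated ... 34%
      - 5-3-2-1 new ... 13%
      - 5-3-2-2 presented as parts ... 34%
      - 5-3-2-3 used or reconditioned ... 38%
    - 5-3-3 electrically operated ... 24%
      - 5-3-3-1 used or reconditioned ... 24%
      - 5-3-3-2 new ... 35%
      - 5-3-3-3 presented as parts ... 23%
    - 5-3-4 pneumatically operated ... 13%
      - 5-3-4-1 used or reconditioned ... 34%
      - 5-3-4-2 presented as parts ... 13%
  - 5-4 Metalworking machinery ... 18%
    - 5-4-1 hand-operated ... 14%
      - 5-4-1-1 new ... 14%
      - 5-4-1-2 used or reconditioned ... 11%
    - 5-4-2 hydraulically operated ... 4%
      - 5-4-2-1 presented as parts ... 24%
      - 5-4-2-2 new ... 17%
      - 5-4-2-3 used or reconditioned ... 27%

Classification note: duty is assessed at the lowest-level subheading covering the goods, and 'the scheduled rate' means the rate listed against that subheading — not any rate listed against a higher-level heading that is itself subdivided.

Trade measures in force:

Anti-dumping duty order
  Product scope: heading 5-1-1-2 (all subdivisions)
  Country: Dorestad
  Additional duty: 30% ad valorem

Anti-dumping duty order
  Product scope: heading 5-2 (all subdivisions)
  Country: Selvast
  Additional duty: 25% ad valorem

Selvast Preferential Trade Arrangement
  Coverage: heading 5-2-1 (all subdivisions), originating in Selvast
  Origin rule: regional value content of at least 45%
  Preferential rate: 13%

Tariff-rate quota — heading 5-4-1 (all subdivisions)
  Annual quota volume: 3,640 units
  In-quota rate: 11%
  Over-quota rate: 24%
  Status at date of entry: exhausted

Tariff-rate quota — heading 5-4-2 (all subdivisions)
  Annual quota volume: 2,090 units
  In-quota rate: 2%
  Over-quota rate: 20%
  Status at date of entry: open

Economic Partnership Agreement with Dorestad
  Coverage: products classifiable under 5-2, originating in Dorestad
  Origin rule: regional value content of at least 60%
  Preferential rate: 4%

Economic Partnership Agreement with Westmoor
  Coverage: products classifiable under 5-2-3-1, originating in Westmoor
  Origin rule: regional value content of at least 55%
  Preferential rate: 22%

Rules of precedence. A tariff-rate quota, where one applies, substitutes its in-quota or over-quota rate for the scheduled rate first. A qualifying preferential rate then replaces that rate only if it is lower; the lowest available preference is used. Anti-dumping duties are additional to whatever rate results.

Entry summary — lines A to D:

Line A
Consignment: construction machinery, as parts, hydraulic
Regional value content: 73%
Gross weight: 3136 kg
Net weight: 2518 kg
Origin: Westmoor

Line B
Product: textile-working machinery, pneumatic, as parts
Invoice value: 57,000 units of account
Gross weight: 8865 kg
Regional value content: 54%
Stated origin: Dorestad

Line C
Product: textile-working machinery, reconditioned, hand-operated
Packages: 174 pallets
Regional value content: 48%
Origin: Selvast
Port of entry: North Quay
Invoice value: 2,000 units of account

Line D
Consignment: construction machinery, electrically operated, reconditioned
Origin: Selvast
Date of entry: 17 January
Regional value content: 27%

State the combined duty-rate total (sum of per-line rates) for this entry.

Line A: construction → 5-3; hydraulic → 5-3-2; as parts → 5-3-2-2. Scheduled 34%. Westmoor agreement on 5-2-3-1: 5-3-2-2 not covered. → 34%.
Line B: textile-working → 5-2; pneumatic → 5-2-3; as parts → 5-2-3-1. Scheduled 38%. Dorestad agreement on 5-2: RVC < 60%. → 38%.
Line C: textile-working → 5-2; hand-operated → 5-2-1; reconditioned → 5-2-1-1. Scheduled 21%. Selvast agreement on 5-2-1: RVC ≥ 45% → 13% available; preferential 13%; anti-dumping (Selvast, 5-2): +25%; total 13% + 25% = 38%. → 38%.
Line D: construction → 5-3; electrically operated → 5-3-3; reconditioned → 5-3-3-1. Scheduled 24%. Selvast agreement on 5-2-1: 5-3-3-1 not covered. → 24%.
Sum: 34% + 38% + 38% + 24% = 134%.

134%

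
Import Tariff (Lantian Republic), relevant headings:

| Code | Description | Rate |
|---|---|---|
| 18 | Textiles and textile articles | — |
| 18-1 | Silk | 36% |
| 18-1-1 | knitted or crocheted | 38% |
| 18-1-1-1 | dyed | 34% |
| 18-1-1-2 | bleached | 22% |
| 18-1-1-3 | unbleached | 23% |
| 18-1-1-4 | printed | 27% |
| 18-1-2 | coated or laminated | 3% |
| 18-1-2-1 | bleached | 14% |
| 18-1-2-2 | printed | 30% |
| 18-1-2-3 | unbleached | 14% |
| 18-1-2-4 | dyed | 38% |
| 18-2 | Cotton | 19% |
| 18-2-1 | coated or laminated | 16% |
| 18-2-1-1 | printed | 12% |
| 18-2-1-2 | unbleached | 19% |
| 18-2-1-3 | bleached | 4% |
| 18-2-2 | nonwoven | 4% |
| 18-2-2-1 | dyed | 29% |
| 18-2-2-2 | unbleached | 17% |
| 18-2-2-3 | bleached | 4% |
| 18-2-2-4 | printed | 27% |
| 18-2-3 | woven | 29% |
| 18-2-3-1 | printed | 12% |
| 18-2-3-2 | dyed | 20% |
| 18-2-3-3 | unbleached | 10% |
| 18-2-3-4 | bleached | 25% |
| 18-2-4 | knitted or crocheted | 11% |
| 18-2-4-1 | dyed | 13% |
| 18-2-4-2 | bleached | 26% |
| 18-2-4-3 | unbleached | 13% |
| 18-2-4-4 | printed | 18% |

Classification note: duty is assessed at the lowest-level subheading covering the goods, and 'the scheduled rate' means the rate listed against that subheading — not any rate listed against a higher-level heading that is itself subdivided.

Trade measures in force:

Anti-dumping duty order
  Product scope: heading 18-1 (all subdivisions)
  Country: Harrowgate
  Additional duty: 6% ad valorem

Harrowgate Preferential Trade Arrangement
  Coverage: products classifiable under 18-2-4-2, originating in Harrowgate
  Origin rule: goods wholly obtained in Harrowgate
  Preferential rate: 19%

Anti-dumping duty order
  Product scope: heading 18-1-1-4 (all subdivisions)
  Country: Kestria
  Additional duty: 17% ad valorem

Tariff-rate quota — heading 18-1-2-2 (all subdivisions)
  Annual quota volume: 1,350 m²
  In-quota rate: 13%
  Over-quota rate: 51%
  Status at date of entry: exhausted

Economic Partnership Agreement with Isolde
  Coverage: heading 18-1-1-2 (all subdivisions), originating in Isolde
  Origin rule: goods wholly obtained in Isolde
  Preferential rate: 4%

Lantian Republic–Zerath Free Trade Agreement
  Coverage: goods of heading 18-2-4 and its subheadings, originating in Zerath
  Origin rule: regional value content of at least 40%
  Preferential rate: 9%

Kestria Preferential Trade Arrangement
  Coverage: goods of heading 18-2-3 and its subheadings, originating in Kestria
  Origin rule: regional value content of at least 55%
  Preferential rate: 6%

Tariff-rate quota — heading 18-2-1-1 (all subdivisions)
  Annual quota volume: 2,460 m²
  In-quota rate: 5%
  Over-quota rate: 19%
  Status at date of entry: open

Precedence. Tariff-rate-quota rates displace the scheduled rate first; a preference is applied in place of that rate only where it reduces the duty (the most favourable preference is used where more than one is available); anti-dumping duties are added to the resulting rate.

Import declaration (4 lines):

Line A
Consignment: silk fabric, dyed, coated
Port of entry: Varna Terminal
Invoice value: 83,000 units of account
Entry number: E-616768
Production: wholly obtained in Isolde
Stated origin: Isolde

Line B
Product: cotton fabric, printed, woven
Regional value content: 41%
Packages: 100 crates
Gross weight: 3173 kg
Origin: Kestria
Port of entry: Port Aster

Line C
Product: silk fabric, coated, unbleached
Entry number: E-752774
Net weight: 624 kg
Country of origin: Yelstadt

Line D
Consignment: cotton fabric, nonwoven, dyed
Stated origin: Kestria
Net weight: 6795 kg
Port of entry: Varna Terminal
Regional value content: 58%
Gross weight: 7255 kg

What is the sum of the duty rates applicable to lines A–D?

93%

Line A: silk → 18-1; coated → 18-1-2; dyed → 18-1-2-4. Scheduled 38%. Isolde agreement on 18-1-1-2: 18-1-2-4 not covered. → 38%.
Line B: cotton → 18-2; woven → 18-2-3; printed → 18-2-3-1. Scheduled 12%. Kestria agreement on 18-2-3: RVC < 55%. → 12%.
Line C: silk → 18-1; coated → 18-1-2; unbleached → 18-1-2-3. Scheduled 14%. No special measure applies. → 14%.
Line D: cotton → 18-2; nonwoven → 18-2-2; dyed → 18-2-2-1. Scheduled 29%. Kestria agreement on 18-2-3: 18-2-2-1 not covered. → 29%.
Sum: 38% + 12% + 14% + 29% = 93%.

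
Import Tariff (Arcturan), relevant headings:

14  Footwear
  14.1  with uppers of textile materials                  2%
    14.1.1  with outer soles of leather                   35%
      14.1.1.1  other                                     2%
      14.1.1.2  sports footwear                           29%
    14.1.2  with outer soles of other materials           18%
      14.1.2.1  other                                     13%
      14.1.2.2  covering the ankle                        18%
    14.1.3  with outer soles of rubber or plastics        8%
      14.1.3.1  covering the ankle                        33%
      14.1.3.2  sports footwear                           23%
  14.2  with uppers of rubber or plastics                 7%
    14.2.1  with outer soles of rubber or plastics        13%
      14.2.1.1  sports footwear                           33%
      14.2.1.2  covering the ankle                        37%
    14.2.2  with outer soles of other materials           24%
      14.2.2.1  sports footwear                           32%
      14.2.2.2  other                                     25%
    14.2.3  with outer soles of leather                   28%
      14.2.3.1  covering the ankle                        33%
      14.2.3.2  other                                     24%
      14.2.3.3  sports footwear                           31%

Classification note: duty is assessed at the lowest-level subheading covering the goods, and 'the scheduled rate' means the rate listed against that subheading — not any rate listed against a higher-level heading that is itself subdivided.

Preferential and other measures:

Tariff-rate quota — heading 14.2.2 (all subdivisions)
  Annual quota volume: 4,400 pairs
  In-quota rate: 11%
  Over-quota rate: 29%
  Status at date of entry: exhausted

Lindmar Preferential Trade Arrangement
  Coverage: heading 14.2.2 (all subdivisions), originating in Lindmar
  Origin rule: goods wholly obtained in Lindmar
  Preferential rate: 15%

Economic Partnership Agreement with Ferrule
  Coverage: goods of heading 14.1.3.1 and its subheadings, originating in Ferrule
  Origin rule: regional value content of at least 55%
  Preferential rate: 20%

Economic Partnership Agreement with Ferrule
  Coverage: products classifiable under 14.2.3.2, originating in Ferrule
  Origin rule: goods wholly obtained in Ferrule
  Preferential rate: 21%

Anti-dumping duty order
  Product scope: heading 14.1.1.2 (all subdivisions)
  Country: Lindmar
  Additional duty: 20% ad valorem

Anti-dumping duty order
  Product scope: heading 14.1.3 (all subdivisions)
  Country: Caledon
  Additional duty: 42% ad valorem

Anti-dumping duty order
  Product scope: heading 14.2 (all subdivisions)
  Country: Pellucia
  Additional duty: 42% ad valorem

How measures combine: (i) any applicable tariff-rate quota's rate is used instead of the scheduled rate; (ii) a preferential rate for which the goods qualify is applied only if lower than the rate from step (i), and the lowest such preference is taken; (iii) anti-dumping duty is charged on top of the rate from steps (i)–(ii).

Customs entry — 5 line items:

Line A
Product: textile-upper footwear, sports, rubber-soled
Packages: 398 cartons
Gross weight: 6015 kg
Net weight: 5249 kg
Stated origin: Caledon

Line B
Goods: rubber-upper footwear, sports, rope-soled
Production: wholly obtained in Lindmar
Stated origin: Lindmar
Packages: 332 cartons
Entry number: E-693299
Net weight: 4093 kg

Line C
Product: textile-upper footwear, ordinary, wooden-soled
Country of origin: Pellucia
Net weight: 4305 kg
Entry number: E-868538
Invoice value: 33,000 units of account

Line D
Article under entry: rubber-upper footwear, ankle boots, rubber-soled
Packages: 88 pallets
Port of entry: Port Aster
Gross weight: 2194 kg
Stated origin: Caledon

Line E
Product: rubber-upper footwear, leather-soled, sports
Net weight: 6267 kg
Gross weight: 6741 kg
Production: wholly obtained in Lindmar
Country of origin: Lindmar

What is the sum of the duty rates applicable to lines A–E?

161%

Line A: textile-upper → 14.1; rubber-soled → 14.1.3; sports → 14.1.3.2. Scheduled 23%. anti-dumping (Caledon, 14.1.3): +42%; total 23% + 42% = 65%. → 65%.
Line B: rubber-upper → 14.2; rope-soled → 14.2.2; sports → 14.2.2.1. Scheduled 32%. quota on 14.2.2 exhausted → over-quota 29%; Lindmar agreement on 14.2.2: wholly obtained → 15% available; preferential 15%. → 15%.
Line C: textile-upper → 14.1; wooden-soled → 14.1.2; ordinary → 14.1.2.1. Scheduled 13%. No special measure applies. → 13%.
Line D: rubber-upper → 14.2; rubber-soled → 14.2.1; ankle boots → 14.2.1.2. Scheduled 37%. No special measure applies. → 37%.
Line E: rubber-upper → 14.2; leather-soled → 14.2.3; sports → 14.2.3.3. Scheduled 31%. Lindmar agreement on 14.2.2: 14.2.3.3 not covered. → 31%.
Sum: 65% + 15% + 13% + 37% + 31% = 161%.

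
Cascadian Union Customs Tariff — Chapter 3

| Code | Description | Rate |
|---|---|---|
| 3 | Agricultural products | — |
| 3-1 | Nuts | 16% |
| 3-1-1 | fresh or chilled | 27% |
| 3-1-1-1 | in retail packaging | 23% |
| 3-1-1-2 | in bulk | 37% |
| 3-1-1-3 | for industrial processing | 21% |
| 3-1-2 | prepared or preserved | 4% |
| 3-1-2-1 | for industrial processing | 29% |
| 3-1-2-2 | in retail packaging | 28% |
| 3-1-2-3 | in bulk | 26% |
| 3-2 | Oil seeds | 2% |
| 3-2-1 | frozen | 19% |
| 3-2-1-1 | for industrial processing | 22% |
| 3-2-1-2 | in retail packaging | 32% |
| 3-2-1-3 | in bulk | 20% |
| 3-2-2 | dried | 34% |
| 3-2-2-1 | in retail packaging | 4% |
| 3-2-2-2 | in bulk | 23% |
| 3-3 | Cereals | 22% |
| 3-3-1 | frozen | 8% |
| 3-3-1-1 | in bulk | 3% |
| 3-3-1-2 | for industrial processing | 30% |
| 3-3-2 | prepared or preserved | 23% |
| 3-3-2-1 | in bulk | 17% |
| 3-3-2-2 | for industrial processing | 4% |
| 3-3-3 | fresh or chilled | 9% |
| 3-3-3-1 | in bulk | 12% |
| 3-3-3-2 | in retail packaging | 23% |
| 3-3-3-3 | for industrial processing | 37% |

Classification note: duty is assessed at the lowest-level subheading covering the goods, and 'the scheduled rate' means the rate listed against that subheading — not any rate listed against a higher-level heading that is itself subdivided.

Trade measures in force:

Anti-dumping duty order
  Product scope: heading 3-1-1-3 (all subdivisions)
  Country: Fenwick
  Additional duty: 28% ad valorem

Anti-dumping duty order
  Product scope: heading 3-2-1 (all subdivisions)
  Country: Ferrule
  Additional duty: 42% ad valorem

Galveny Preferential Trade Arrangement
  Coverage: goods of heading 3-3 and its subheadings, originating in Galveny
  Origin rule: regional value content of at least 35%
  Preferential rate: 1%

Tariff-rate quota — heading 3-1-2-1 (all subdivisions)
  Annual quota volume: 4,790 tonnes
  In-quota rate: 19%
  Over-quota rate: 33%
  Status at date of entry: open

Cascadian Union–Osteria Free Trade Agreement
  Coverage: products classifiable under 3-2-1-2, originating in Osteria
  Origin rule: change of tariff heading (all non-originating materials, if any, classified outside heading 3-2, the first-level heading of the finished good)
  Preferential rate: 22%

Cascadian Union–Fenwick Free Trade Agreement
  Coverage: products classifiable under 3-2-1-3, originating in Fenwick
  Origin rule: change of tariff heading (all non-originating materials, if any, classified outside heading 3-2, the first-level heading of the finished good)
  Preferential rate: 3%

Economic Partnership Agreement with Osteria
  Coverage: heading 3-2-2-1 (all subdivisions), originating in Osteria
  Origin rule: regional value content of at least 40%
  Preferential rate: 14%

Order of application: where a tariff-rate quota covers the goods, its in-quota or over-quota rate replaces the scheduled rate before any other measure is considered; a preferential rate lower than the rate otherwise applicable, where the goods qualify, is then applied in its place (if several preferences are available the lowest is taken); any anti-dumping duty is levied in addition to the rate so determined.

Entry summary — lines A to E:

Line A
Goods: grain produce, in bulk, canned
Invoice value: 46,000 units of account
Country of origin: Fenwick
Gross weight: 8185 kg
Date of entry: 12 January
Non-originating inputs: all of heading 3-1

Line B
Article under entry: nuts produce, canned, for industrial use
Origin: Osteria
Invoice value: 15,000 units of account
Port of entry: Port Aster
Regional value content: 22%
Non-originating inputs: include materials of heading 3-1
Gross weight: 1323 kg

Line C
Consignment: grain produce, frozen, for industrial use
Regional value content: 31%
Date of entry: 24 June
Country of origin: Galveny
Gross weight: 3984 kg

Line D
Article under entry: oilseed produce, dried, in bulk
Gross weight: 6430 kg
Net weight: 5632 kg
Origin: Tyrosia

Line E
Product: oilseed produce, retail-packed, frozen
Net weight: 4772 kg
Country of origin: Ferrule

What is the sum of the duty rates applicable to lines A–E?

163%

Line A: grain → 3-3; canned → 3-3-2; in bulk → 3-3-2-1. Scheduled 17%. Fenwick agreement on 3-2-1-3: 3-3-2-1 not covered. → 17%.
Line B: nuts → 3-1; canned → 3-1-2; for industrial use → 3-1-2-1. Scheduled 29%. quota on 3-1-2-1 open → in-quota 19%; Osteria agreement on 3-2-1-2: 3-1-2-1 not covered; Osteria agreement on 3-2-2-1: 3-1-2-1 not covered. → 19%.
Line C: grain → 3-3; frozen → 3-3-1; for industrial use → 3-3-1-2. Scheduled 30%. Galveny agreement on 3-3: RVC < 35%. → 30%.
Line D: oilseed → 3-2; dried → 3-2-2; in bulk → 3-2-2-2. Scheduled 23%. No special measure applies. → 23%.
Line E: oilseed → 3-2; frozen → 3-2-1; retail-packed → 3-2-1-2. Scheduled 32%. anti-dumping (Ferrule, 3-2-1): +42%; total 32% + 42% = 74%. → 74%.
Sum: 17% + 19% + 30% + 23% + 74% = 163%.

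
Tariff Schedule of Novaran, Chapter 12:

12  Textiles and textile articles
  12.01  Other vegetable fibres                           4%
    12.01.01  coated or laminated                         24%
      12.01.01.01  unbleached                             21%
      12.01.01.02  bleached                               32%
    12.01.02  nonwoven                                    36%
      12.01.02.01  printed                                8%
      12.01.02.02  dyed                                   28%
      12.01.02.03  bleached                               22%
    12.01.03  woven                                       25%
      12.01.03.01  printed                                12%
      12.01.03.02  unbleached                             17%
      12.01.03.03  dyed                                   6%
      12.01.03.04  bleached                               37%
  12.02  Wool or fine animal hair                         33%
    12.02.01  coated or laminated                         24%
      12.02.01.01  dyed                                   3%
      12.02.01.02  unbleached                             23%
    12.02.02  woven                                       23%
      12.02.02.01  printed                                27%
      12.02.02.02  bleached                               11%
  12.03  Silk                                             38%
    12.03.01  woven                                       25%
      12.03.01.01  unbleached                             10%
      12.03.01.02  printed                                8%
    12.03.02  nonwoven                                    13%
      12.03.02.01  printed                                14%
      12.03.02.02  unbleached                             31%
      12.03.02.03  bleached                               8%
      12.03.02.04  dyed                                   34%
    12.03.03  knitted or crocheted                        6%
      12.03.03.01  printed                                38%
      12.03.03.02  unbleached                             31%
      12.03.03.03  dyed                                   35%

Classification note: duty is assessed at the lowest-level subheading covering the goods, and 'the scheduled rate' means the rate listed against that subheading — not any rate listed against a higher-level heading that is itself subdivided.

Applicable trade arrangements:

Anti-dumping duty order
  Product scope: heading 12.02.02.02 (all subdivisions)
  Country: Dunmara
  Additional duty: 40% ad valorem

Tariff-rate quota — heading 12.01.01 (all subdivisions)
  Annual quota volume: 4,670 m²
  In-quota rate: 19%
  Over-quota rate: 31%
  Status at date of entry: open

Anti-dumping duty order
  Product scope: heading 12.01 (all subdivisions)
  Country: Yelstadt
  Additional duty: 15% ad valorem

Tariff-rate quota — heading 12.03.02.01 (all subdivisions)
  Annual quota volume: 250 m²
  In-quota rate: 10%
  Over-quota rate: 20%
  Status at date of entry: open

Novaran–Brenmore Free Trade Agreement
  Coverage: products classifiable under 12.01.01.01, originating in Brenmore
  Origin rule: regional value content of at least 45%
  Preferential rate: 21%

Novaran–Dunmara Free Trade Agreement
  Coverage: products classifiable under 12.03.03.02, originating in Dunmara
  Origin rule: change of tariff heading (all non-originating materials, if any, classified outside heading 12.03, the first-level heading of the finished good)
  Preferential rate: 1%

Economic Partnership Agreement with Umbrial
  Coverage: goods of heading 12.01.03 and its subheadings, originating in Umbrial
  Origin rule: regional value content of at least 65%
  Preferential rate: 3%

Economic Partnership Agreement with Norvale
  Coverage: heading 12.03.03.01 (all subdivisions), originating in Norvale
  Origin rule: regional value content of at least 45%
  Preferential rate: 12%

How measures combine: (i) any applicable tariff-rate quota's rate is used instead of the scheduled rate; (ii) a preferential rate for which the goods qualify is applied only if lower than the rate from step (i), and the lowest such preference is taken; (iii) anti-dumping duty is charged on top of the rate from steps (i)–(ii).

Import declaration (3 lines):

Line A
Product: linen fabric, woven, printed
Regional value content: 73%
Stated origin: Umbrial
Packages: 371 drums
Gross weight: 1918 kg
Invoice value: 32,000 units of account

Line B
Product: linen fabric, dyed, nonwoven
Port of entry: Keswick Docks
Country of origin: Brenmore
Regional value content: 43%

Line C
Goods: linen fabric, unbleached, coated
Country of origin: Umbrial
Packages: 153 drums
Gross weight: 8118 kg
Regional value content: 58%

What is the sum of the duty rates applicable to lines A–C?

Line A: linen → 12.01; woven → 12.01.03; printed → 12.01.03.01. Scheduled 12%. Umbrial agreement on 12.01.03: RVC ≥ 65% → 3% available; preferential 3%. → 3%.
Line B: linen → 12.01; nonwoven → 12.01.02; dyed → 12.01.02.02. Scheduled 28%. Brenmore agreement on 12.01.01.01: 12.01.02.02 not covered. → 28%.
Line C: linen → 12.01; coated → 12.01.01; unbleached → 12.01.01.01. Scheduled 21%. quota on 12.01.01 open → in-quota 19%; Umbrial agreement on 12.01.03: 12.01.01.01 not covered. → 19%.
Sum: 3% + 28% + 19% = 50%.

50%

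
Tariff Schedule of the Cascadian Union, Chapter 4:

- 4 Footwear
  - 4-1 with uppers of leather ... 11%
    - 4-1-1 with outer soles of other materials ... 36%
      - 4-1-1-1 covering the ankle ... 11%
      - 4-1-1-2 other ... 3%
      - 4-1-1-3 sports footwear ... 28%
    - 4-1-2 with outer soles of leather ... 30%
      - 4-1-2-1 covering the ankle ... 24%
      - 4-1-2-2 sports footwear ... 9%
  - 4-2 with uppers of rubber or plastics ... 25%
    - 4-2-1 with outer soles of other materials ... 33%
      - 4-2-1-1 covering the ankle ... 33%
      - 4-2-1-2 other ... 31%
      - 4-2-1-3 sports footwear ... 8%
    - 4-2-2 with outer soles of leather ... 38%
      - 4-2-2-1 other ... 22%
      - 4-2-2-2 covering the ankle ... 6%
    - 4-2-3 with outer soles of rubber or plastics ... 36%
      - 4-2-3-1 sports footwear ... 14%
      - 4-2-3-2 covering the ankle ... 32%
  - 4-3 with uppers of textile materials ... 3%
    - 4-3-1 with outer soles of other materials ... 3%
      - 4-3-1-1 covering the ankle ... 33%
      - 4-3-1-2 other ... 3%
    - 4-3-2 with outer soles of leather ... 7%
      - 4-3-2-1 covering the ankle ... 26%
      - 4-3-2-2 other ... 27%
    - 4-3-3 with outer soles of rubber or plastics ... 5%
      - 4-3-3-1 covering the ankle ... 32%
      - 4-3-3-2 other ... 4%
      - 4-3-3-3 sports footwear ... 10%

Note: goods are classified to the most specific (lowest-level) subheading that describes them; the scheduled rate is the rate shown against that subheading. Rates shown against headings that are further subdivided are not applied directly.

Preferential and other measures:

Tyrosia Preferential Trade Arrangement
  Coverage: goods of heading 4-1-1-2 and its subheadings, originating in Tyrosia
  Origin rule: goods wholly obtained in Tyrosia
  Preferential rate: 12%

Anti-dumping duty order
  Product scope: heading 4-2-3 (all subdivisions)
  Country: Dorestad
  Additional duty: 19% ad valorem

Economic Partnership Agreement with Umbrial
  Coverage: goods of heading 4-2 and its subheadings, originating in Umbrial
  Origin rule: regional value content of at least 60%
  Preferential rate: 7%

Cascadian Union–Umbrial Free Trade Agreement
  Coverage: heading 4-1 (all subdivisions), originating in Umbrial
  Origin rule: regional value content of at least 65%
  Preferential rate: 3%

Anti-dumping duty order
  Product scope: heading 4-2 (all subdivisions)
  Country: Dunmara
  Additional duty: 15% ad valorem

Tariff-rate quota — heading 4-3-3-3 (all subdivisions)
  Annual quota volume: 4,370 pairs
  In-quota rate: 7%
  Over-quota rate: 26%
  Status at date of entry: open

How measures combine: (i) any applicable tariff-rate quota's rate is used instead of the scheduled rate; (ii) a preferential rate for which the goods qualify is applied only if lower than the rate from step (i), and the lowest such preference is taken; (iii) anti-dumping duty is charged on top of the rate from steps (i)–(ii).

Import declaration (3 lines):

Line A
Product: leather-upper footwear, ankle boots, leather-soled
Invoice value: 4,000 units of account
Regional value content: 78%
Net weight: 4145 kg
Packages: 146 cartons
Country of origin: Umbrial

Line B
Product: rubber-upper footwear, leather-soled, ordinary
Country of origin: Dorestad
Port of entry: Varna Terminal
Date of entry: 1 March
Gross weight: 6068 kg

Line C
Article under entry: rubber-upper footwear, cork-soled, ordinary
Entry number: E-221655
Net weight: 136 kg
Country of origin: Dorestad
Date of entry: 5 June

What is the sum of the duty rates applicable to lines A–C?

Line A: leather-upper → 4-1; leather-soled → 4-1-2; ankle boots → 4-1-2-1. Scheduled 24%. Umbrial agreement on 4-2: 4-1-2-1 not covered; Umbrial agreement on 4-1: RVC ≥ 65% → 3% available; preferential 3%. → 3%.
Line B: rubber-upper → 4-2; leather-soled → 4-2-2; ordinary → 4-2-2-1. Scheduled 22%. No special measure applies. → 22%.
Line C: rubber-upper → 4-2; cork-soled → 4-2-1; ordinary → 4-2-1-2. Scheduled 31%. No special measure applies. → 31%.
Sum: 3% + 22% + 31% = 56%.

56%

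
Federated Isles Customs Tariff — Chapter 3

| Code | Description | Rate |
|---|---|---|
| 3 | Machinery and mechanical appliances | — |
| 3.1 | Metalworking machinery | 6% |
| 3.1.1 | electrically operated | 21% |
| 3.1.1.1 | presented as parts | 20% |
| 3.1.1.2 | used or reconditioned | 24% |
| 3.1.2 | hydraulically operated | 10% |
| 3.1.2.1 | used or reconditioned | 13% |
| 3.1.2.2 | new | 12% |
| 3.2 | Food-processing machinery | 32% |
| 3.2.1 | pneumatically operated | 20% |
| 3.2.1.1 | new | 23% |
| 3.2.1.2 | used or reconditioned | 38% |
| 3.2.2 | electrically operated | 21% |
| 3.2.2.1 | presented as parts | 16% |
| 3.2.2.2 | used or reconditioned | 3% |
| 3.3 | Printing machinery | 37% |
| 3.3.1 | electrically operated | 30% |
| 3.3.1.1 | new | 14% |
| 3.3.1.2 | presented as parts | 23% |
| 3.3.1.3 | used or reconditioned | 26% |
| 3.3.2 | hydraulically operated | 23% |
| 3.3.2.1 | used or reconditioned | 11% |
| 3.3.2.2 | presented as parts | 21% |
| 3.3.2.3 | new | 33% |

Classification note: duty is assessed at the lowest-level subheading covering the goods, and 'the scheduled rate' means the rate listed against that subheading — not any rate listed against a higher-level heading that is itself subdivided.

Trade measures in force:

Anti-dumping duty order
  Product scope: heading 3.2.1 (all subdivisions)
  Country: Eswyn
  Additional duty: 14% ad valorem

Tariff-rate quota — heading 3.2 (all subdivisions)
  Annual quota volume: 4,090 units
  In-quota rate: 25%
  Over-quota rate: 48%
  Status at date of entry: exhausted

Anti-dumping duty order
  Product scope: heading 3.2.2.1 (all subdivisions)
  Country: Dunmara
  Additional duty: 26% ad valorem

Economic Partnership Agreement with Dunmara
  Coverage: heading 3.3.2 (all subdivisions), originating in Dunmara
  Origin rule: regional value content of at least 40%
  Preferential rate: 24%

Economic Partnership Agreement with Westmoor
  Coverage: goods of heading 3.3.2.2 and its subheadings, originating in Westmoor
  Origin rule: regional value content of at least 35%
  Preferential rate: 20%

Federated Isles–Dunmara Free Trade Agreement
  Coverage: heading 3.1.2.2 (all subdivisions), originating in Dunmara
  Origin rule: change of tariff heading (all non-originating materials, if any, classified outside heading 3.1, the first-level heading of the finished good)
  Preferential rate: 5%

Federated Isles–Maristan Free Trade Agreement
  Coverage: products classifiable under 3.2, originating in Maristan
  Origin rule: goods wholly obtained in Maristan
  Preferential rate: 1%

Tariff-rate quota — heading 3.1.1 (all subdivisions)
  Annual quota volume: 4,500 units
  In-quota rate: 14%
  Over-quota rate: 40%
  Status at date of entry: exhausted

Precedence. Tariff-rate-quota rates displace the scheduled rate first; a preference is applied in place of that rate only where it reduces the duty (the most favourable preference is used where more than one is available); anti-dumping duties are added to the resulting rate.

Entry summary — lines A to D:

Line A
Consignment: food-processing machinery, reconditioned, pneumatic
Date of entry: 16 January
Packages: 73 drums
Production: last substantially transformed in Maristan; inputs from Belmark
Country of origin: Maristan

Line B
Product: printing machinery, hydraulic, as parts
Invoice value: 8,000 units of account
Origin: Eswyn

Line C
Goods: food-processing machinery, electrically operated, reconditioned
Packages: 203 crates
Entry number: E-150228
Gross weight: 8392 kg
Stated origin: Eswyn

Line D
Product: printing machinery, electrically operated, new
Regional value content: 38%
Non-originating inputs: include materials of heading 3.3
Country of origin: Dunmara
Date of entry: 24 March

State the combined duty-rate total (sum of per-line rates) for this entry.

131%

Line A: food-processing → 3.2; pneumatic → 3.2.1; reconditioned → 3.2.1.2. Scheduled 38%. quota on 3.2 exhausted → over-quota 48%; Maristan agreement on 3.2: not wholly obtained. → 48%.
Line B: printing → 3.3; hydraulic → 3.3.2; as parts → 3.3.2.2. Scheduled 21%. No special measure applies. → 21%.
Line C: food-processing → 3.2; electrically operated → 3.2.2; reconditioned → 3.2.2.2. Scheduled 3%. quota on 3.2 exhausted → over-quota 48%. → 48%.
Line D: printing → 3.3; electrically operated → 3.3.1; new → 3.3.1.1. Scheduled 14%. Dunmara agreement on 3.3.2: 3.3.1.1 not covered; Dunmara agreement on 3.1.2.2: 3.3.1.1 not covered. → 14%.
Sum: 48% + 21% + 48% + 14% = 131%.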